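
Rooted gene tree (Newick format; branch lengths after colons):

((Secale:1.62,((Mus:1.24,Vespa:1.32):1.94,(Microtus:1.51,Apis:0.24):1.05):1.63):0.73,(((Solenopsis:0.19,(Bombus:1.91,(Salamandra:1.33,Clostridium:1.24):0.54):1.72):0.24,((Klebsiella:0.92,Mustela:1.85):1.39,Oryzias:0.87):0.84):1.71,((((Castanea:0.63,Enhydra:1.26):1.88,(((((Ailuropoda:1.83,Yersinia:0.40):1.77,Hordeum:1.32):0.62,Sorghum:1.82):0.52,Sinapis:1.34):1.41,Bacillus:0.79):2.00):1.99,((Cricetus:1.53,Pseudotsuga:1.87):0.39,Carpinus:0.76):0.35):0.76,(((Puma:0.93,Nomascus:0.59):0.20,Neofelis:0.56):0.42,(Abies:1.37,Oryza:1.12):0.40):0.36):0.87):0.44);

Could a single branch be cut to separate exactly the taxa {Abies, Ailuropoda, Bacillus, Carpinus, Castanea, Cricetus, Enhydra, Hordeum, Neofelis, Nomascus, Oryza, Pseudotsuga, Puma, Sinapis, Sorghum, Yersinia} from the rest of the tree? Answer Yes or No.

Yes

The most recent common ancestor of these taxa subtends ((((Castanea,Enhydra),(((((Ailuropoda,Yersinia),Hordeum),Sorghum),Sinapis),Bacillus)),((Cricetus,Pseudotsuga),Carpinus)),(((Puma,Nomascus),Neofelis),(Abies,Oryza))).
That clade has exactly 16 tips — every listed taxon and nothing else — so the group is monophyletic.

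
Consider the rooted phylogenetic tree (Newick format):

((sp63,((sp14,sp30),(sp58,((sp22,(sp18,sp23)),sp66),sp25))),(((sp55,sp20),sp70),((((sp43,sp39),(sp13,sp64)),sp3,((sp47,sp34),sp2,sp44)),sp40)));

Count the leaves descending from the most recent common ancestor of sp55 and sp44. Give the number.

The MRCA of sp55 and sp44 is the node subtending (((sp55,sp20),sp70),((((sp43,sp39),(sp13,sp64)),sp3,((sp47,sp34),sp2,sp44)),sp40)).
That clade contains 13 terminal taxa: sp13, sp2, sp20, sp3, sp34, sp39, sp40, sp43, sp44, sp47, sp55, sp64, sp70.

13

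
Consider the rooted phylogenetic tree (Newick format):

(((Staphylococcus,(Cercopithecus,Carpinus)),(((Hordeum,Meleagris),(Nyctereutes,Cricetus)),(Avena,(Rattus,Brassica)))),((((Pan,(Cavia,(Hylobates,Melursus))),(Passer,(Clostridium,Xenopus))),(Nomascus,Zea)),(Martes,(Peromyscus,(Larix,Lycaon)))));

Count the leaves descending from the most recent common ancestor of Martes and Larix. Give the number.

The MRCA of Martes and Larix is the node subtending (Martes,(Peromyscus,(Larix,Lycaon))).
That clade contains 4 terminal taxa: Larix, Lycaon, Martes, Peromyscus.

4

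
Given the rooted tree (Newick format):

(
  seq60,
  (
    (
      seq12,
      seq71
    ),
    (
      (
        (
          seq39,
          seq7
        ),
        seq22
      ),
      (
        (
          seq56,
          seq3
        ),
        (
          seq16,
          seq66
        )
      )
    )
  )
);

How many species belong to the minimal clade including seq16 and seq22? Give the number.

7

The MRCA of seq16 and seq22 is the node subtending (((seq39,seq7),seq22),((seq56,seq3),(seq16,seq66))).
That clade contains 7 terminal taxa: seq16, seq22, seq3, seq39, seq56, seq66, seq7.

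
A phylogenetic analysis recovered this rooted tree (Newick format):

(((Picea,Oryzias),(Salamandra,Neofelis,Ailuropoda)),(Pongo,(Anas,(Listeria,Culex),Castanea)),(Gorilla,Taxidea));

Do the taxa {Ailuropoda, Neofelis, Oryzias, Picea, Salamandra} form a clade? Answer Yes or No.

The most recent common ancestor of these taxa subtends ((Picea,Oryzias),(Salamandra,Neofelis,Ailuropoda)).
That clade has exactly 5 tips — every listed taxon and nothing else — so the group is monophyletic.

Yes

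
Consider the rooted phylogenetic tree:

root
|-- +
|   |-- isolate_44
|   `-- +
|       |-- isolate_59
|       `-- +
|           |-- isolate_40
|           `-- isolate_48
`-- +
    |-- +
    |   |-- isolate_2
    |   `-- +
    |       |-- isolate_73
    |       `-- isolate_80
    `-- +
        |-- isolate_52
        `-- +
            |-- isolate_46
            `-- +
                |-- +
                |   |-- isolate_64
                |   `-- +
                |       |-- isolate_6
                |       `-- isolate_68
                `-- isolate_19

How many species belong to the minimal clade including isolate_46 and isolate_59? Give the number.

The MRCA of isolate_46 and isolate_59 is the root, so the clade is the entire tree.
That clade contains 13 terminal taxa: isolate_19, isolate_2, isolate_40, isolate_44, isolate_46, isolate_48, isolate_52, isolate_59, isolate_6, isolate_64, isolate_68, isolate_73, isolate_80.

13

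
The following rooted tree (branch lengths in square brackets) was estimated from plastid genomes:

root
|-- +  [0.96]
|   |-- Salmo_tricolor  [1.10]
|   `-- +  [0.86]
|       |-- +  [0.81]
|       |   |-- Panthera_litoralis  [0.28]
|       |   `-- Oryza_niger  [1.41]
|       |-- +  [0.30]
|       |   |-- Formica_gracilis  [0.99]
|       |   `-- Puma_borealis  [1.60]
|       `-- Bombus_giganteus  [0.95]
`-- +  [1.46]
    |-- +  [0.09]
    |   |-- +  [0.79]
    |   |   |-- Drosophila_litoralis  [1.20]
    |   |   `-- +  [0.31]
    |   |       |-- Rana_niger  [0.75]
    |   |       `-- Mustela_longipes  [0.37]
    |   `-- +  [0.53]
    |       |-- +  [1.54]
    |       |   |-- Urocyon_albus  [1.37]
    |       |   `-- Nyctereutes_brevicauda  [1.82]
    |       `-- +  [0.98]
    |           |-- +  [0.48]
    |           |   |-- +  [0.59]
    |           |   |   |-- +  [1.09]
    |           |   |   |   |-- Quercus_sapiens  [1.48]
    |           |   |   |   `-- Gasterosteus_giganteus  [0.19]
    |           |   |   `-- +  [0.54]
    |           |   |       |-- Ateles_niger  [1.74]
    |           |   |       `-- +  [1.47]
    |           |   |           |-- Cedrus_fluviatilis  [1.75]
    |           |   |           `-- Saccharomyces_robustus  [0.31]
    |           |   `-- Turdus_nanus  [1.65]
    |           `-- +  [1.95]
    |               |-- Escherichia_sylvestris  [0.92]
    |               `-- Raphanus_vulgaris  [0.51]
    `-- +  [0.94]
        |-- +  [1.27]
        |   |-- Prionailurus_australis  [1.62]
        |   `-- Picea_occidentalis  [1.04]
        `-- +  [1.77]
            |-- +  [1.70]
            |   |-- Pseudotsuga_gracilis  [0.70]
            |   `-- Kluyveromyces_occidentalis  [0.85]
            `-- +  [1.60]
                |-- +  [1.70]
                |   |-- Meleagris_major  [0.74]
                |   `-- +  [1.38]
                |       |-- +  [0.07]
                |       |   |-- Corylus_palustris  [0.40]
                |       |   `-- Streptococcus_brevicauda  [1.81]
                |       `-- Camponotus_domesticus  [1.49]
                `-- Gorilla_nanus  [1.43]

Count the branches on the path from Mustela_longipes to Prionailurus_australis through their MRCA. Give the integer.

7

The MRCA of Mustela_longipes and Prionailurus_australis is the node subtending (((Drosophila_litoralis,(Rana_niger,Mustela_longipes)),((Urocyon_albus,Nyctereutes_brevicauda),((((Quercus_sapiens,Gasterosteus_giganteus),(Ateles_niger,(Cedrus_fluviatilis,Saccharomyces_robustus))),Turdus_nanus),(Escherichia_sylvestris,Raphanus_vulgaris)))),((Prionailurus_australis,Picea_occidentalis),((Pseudotsuga_gracilis,Kluyveromyces_occidentalis),((Meleagris_major,((Corylus_palustris,Streptococcus_brevicauda),Camponotus_domesticus)),Gorilla_nanus)))).
From Mustela_longipes up to that node: 4 branches. From Prionailurus_australis up to the same node: 3 branches. Total: 4 + 3 = 7.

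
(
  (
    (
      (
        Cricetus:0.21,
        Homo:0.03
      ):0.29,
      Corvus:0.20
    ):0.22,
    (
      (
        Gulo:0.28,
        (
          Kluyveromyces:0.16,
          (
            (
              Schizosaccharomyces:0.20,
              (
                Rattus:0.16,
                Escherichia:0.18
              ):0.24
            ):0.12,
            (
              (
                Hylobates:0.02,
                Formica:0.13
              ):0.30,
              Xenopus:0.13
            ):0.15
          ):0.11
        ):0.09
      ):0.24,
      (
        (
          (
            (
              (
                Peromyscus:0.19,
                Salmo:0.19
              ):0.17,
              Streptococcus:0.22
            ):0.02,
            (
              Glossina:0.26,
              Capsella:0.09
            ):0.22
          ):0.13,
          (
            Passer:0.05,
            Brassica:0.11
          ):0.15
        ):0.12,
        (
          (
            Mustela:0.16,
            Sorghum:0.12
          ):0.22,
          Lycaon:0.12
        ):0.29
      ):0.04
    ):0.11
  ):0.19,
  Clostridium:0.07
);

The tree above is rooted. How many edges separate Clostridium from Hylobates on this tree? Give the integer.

The MRCA of Clostridium and Hylobates is the root of the tree.
From Clostridium up to that node: 1 branch. From Hylobates up to the same node: 8 branches. Total: 1 + 8 = 9.

9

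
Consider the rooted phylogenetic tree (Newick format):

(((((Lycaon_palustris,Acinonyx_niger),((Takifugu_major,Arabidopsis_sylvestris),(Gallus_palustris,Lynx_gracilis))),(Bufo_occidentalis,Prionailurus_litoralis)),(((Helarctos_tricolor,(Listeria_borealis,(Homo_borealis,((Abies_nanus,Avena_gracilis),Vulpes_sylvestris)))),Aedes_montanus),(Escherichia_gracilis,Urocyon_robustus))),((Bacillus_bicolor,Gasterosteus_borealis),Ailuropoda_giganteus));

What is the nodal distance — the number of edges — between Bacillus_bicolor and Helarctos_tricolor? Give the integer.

8

The MRCA of Bacillus_bicolor and Helarctos_tricolor is the root of the tree.
From Bacillus_bicolor up to that node: 3 branches. From Helarctos_tricolor up to the same node: 5 branches. Total: 3 + 5 = 8.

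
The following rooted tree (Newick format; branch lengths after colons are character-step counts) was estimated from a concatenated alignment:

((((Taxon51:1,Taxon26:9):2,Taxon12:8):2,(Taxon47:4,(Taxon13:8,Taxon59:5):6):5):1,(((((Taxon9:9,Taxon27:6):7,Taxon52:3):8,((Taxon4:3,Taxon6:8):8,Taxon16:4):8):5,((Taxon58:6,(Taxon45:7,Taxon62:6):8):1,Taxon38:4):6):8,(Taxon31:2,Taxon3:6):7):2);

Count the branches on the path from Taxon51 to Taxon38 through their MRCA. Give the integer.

The MRCA of Taxon51 and Taxon38 is the root of the tree.
From Taxon51 up to that node: 4 branches. From Taxon38 up to the same node: 4 branches. Total: 4 + 4 = 8.

8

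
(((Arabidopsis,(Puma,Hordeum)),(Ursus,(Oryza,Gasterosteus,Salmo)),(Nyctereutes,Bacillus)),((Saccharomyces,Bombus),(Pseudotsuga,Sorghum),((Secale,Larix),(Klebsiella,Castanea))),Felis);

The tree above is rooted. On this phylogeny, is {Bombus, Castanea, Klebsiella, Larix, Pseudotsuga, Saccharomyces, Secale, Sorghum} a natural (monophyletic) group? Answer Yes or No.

Yes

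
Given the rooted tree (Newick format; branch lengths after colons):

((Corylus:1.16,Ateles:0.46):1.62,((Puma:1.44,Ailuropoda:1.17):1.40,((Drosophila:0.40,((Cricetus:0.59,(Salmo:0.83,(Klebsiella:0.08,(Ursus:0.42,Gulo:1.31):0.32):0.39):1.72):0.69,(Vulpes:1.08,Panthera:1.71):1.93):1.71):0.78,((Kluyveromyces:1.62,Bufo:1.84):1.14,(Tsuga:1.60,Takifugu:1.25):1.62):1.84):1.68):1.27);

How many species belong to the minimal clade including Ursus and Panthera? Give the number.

7

The MRCA of Ursus and Panthera is the node subtending ((Cricetus,(Salmo,(Klebsiella,(Ursus,Gulo)))),(Vulpes,Panthera)).
That clade contains 7 terminal taxa: Cricetus, Gulo, Klebsiella, Panthera, Salmo, Ursus, Vulpes.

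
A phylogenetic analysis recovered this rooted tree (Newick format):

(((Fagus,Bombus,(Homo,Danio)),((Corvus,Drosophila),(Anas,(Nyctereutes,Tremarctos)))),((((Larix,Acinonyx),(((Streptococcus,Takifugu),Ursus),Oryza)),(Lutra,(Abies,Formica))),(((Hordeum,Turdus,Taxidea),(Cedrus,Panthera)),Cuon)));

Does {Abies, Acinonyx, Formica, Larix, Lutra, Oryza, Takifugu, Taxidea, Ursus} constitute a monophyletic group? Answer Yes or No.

The MRCA of the listed taxa subtends ((((Larix,Acinonyx),(((Streptococcus,Takifugu),Ursus),Oryza)),(Lutra,(Abies,Formica))),(((Hordeum,Turdus,Taxidea),(Cedrus,Panthera)),Cuon)).
That clade also contains Cedrus, Cuon, Hordeum, Panthera, Streptococcus, Turdus, which are not in the proposed group, so the group is not monophyletic.

No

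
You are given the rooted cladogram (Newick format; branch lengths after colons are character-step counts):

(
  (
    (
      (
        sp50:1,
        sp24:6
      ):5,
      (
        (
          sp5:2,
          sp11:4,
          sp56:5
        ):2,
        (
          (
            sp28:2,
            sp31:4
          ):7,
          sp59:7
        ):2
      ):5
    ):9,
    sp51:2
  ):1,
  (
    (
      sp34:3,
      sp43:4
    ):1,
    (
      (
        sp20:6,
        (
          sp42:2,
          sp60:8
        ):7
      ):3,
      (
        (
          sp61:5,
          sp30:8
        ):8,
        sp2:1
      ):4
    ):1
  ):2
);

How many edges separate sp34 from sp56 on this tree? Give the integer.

The MRCA of sp34 and sp56 is the root of the tree.
From sp34 up to that node: 3 branches. From sp56 up to the same node: 5 branches. Total: 3 + 5 = 8.

8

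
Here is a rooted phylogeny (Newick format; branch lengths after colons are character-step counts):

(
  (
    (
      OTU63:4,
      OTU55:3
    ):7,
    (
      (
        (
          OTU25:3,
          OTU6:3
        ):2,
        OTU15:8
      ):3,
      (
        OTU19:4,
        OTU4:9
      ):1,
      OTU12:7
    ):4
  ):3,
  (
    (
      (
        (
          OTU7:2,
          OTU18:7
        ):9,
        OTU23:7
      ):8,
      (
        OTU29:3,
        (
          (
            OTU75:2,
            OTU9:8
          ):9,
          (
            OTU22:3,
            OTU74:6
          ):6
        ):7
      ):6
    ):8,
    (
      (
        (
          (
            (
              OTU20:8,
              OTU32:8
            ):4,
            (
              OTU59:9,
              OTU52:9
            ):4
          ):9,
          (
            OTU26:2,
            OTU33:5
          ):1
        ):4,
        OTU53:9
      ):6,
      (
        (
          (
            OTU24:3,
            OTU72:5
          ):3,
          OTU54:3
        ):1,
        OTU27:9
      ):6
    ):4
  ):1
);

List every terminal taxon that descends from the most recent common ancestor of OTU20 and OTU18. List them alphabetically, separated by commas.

OTU18, OTU20, OTU22, OTU23, OTU24, OTU26, OTU27, OTU29, OTU32, OTU33, OTU52, OTU53, OTU54, OTU59, OTU7, OTU72, OTU74, OTU75, OTU9

Tracing OTU20: it sits inside (OTU20,OTU32).
Tracing OTU18: it sits inside (OTU7,OTU18).
The smallest clade enclosing both is ((((OTU7,OTU18),OTU23),(OTU29,((OTU75,OTU9),(OTU22,OTU74)))),(((((OTU20,OTU32),(OTU59,OTU52)),(OTU26,OTU33)),OTU53),(((OTU24,OTU72),OTU54),OTU27))); the answer is its 19 terminal taxa in alphabetical order.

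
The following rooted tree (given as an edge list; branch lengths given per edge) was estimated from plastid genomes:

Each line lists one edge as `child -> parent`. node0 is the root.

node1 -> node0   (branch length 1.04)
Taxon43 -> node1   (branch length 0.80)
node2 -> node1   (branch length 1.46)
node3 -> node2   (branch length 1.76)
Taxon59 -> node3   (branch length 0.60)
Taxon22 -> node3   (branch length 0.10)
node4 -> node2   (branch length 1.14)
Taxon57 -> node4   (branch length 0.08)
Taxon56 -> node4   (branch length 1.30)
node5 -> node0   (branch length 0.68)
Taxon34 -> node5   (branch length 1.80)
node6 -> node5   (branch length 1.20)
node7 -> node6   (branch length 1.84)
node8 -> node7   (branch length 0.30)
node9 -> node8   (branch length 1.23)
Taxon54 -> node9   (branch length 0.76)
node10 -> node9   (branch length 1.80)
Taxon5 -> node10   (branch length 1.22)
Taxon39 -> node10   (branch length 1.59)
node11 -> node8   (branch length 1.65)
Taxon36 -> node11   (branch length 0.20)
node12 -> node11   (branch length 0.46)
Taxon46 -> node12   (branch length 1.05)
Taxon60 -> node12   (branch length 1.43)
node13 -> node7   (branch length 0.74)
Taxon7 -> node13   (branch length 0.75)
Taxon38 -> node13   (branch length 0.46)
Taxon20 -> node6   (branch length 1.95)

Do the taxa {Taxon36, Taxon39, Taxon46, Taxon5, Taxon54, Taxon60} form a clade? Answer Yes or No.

Yes

The most recent common ancestor of these taxa subtends ((Taxon54,(Taxon5,Taxon39)),(Taxon36,(Taxon46,Taxon60))).
That clade has exactly 6 tips — every listed taxon and nothing else — so the group is monophyletic.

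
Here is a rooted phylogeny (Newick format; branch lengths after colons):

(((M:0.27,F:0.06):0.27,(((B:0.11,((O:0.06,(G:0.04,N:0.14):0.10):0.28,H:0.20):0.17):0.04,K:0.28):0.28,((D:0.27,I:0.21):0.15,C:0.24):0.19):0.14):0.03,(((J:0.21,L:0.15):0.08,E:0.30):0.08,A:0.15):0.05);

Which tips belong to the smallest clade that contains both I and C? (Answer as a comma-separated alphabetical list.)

Tracing I: it sits inside (D,I).
Tracing C: it sits inside ((D,I),C).
The smallest clade enclosing both is ((D,I),C); the answer is its 3 terminal taxa in alphabetical order.

C, D, I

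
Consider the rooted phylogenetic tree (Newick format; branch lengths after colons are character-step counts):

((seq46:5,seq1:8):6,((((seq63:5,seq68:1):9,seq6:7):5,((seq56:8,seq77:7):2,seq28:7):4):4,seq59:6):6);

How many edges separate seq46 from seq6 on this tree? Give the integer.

The MRCA of seq46 and seq6 is the root of the tree.
From seq46 up to that node: 2 branches. From seq6 up to the same node: 4 branches. Total: 2 + 4 = 6.

6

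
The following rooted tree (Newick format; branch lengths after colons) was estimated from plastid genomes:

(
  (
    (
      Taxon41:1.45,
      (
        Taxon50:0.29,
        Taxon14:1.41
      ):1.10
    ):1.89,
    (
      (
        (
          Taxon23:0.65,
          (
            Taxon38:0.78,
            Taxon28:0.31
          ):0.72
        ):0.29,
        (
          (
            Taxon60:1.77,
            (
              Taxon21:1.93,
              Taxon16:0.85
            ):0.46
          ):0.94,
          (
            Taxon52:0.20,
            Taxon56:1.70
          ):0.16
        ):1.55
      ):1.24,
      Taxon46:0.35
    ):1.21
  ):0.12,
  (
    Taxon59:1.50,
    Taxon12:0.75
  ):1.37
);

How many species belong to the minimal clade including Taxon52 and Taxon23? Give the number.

The MRCA of Taxon52 and Taxon23 is the node subtending ((Taxon23,(Taxon38,Taxon28)),((Taxon60,(Taxon21,Taxon16)),(Taxon52,Taxon56))).
That clade contains 8 terminal taxa: Taxon16, Taxon21, Taxon23, Taxon28, Taxon38, Taxon52, Taxon56, Taxon60.

8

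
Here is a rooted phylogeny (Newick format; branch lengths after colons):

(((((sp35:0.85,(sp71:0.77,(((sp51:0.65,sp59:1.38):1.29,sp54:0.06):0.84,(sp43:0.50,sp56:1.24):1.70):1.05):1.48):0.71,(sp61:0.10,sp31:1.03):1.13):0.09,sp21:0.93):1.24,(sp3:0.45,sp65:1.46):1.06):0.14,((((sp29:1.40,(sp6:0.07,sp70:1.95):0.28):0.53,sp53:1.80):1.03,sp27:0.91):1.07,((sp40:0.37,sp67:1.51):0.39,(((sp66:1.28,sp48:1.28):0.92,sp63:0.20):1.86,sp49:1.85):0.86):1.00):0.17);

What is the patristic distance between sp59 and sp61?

7.98

The path runs sp59 → … → MRCA → … → sp61; the MRCA is the node subtending ((sp35,(sp71,(((sp51,sp59),sp54),(sp43,sp56)))),(sp61,sp31)).
Branch lengths along that path: 1.38 + 1.29 + 0.84 + 1.05 + 1.48 + 0.71 + 1.13 + 0.10 = 7.98.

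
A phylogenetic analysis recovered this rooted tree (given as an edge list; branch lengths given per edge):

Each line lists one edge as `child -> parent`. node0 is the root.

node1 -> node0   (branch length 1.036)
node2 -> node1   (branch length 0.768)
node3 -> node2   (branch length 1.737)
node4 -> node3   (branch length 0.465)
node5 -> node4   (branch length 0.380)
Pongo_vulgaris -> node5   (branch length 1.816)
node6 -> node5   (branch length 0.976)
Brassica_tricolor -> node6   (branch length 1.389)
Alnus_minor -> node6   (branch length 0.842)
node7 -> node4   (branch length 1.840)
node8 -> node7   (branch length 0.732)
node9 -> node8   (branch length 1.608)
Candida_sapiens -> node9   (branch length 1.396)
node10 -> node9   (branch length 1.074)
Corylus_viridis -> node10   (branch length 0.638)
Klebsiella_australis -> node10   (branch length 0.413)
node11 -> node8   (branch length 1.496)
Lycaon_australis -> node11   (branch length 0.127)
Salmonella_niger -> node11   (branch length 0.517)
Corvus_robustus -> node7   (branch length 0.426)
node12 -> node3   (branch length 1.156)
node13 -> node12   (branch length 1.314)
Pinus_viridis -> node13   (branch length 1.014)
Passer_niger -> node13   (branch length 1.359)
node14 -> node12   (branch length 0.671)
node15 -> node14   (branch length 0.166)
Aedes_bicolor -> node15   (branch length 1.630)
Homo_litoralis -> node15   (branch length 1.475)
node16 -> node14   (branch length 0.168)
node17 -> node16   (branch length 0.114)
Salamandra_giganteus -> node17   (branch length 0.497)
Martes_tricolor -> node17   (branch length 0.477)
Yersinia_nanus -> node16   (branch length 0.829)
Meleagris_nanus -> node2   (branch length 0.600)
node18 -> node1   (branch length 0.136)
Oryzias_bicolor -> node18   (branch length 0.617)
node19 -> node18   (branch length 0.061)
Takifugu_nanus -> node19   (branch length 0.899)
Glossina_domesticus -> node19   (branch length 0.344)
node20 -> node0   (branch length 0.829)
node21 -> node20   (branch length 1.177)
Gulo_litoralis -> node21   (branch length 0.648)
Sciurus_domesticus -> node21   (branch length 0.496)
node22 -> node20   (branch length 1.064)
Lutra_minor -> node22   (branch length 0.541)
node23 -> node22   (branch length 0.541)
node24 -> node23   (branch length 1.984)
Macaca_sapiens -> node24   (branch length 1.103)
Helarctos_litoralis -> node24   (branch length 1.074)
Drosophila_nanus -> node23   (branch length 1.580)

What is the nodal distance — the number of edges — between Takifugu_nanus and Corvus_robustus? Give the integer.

8

The MRCA of Takifugu_nanus and Corvus_robustus is the node subtending (((((Pongo_vulgaris,(Brassica_tricolor,Alnus_minor)),(((Candida_sapiens,(Corylus_viridis,Klebsiella_australis)),(Lycaon_australis,Salmonella_niger)),Corvus_robustus)),((Pinus_viridis,Passer_niger),((Aedes_bicolor,Homo_litoralis),((Salamandra_giganteus,Martes_tricolor),Yersinia_nanus)))),Meleagris_nanus),(Oryzias_bicolor,(Takifugu_nanus,Glossina_domesticus))).
From Takifugu_nanus up to that node: 3 branches. From Corvus_robustus up to the same node: 5 branches. Total: 3 + 5 = 8.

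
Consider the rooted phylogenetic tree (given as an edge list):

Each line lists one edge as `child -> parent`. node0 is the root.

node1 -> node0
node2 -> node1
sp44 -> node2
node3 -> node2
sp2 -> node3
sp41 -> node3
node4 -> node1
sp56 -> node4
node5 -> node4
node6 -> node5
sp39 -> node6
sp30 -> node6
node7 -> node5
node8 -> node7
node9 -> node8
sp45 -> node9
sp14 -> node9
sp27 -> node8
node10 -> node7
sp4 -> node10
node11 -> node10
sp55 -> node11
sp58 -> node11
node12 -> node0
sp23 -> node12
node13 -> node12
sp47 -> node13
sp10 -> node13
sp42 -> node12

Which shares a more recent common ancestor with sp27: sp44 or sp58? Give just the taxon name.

sp58

The MRCA of sp27 and sp58 subtends (((sp45,sp14),sp27),(sp4,(sp55,sp58))) (6 taxa).
The MRCA of sp27 and sp44 subtends ((sp44,(sp2,sp41)),(sp56,((sp39,sp30),(((sp45,sp14),sp27),(sp4,(sp55,sp58)))))) (12 taxa).
The first is nested inside the second, so sp27 shares a more recent common ancestor with sp58.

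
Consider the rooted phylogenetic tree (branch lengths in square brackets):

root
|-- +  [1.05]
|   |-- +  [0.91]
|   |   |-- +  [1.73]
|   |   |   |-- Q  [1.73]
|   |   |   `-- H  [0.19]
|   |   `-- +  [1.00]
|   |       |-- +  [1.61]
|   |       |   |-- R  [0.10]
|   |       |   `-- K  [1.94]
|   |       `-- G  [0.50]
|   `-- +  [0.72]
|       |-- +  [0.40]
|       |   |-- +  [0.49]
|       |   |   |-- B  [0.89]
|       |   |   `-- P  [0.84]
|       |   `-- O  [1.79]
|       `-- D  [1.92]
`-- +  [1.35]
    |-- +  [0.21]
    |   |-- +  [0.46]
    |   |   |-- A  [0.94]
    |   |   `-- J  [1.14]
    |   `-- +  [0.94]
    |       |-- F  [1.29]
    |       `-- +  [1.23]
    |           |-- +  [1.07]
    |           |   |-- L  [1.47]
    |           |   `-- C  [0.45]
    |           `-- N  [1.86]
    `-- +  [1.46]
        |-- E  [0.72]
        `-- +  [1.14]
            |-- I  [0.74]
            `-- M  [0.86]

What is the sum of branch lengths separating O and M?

8.77

The path runs O → … → MRCA → … → M; the MRCA is the root of the tree.
Branch lengths along that path: 1.79 + 0.40 + 0.72 + 1.05 + 1.35 + 1.46 + 1.14 + 0.86 = 8.77.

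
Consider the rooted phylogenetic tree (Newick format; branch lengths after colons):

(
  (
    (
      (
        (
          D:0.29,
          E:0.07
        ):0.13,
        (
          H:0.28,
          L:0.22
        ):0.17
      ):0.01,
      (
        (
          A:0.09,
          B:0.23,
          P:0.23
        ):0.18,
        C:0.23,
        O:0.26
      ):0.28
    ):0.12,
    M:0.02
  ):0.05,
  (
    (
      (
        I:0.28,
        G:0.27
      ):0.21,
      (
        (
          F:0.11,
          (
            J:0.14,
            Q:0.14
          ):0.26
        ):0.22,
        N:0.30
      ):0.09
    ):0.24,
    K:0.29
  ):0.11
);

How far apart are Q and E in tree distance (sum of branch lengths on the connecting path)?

The path runs Q → … → MRCA → … → E; the MRCA is the root of the tree.
Branch lengths along that path: 0.14 + 0.26 + 0.22 + 0.09 + 0.24 + 0.11 + 0.05 + 0.12 + 0.01 + 0.13 + 0.07 = 1.44.

1.44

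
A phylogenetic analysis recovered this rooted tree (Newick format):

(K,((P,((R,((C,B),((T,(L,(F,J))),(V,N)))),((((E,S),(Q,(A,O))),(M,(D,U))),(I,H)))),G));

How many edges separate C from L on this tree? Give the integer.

The MRCA of C and L is the node subtending ((C,B),((T,(L,(F,J))),(V,N))).
From C up to that node: 2 branches. From L up to the same node: 4 branches. Total: 2 + 4 = 6.

6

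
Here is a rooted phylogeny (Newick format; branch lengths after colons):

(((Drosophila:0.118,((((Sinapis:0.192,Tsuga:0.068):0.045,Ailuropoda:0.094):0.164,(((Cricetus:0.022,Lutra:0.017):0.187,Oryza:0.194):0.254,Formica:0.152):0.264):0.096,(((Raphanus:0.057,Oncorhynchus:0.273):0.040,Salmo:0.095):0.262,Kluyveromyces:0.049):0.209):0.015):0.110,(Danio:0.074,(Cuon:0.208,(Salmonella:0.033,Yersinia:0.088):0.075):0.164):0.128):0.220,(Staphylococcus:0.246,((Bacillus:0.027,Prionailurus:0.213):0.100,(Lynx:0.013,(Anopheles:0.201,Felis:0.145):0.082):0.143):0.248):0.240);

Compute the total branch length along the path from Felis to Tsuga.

1.576

The path runs Felis → … → MRCA → … → Tsuga; the MRCA is the root of the tree.
Branch lengths along that path: 0.145 + 0.082 + 0.143 + 0.248 + 0.240 + 0.220 + 0.110 + 0.015 + 0.096 + 0.164 + 0.045 + 0.068 = 1.576.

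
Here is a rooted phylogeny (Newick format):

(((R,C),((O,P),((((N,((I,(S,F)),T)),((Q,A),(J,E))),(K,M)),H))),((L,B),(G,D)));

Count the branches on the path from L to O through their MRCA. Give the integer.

The MRCA of L and O is the root of the tree.
From L up to that node: 3 branches. From O up to the same node: 4 branches. Total: 3 + 4 = 7.

7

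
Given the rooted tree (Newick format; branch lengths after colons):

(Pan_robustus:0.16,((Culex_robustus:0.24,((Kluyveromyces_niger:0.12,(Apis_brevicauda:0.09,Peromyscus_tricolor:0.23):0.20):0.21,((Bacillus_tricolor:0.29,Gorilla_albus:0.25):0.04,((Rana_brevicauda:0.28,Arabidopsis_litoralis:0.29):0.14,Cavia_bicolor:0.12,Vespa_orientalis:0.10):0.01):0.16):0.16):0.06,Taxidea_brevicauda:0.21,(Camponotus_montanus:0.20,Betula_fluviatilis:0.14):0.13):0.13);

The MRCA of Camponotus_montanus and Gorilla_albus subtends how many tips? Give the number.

13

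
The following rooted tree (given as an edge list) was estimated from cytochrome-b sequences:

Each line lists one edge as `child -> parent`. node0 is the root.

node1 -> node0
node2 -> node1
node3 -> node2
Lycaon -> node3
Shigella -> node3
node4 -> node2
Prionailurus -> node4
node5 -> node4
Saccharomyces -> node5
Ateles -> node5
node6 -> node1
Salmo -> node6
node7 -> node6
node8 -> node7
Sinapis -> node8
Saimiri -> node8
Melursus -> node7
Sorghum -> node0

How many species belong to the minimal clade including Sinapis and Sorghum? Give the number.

10

The MRCA of Sinapis and Sorghum is the root, so the clade is the entire tree.
That clade contains 10 terminal taxa: Ateles, Lycaon, Melursus, Prionailurus, Saccharomyces, Saimiri, Salmo, Shigella, Sinapis, Sorghum.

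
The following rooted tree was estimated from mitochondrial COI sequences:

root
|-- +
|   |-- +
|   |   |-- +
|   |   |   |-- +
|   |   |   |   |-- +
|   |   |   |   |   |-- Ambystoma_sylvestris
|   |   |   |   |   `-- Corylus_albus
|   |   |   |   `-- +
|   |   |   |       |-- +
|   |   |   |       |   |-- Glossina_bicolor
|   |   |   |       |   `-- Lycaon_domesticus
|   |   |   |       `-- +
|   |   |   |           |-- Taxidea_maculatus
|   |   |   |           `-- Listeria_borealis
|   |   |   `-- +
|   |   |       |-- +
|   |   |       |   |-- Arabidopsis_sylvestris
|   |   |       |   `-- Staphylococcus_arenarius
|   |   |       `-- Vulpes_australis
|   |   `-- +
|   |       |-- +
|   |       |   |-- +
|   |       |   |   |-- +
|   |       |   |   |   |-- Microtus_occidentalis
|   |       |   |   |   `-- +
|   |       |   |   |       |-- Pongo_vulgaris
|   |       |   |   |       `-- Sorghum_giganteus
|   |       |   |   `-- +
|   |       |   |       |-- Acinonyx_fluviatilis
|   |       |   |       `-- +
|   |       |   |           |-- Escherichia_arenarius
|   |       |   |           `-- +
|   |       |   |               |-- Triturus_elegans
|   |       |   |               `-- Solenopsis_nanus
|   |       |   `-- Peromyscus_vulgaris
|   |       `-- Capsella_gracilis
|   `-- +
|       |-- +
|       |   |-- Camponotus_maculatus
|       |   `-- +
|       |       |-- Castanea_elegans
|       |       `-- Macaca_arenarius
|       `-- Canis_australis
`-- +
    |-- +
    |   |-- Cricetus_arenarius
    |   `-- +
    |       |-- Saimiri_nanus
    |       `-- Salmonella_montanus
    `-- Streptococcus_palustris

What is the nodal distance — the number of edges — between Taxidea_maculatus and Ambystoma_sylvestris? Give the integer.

The MRCA of Taxidea_maculatus and Ambystoma_sylvestris is the node subtending ((Ambystoma_sylvestris,Corylus_albus),((Glossina_bicolor,Lycaon_domesticus),(Taxidea_maculatus,Listeria_borealis))).
From Taxidea_maculatus up to that node: 3 branches. From Ambystoma_sylvestris up to the same node: 2 branches. Total: 3 + 2 = 5.

5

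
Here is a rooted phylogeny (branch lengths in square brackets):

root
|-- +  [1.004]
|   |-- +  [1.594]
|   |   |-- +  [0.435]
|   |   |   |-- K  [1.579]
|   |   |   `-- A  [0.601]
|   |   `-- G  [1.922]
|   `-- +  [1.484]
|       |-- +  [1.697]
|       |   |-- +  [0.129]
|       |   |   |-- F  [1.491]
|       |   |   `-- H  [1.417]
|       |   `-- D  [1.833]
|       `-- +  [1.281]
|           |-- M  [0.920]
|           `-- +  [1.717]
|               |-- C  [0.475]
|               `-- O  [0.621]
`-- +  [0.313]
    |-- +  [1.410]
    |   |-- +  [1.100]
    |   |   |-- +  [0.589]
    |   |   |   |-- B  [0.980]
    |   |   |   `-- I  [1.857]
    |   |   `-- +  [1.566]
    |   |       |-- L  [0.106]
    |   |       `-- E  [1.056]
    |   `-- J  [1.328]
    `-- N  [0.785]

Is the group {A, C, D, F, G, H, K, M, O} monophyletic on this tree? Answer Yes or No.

The most recent common ancestor of these taxa subtends (((K,A),G),(((F,H),D),(M,(C,O)))).
That clade has exactly 9 tips — every listed taxon and nothing else — so the group is monophyletic.

Yes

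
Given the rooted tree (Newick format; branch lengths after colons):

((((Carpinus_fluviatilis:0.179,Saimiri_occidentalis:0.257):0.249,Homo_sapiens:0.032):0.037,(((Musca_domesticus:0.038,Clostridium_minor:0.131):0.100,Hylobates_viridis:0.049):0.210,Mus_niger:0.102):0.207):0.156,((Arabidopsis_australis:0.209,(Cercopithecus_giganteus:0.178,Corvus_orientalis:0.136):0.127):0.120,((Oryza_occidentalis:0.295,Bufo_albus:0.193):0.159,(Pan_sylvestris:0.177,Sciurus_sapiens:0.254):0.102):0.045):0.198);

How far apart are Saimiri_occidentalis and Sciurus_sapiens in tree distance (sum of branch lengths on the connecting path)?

1.298

The path runs Saimiri_occidentalis → … → MRCA → … → Sciurus_sapiens; the MRCA is the root of the tree.
Branch lengths along that path: 0.257 + 0.249 + 0.037 + 0.156 + 0.198 + 0.045 + 0.102 + 0.254 = 1.298.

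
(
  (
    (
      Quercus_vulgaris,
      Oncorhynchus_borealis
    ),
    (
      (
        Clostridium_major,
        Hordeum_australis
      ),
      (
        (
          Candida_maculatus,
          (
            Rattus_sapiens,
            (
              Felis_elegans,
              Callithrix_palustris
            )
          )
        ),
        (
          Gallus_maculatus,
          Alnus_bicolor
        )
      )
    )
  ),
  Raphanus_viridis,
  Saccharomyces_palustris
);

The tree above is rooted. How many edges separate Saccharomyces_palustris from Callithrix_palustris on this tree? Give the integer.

8

The MRCA of Saccharomyces_palustris and Callithrix_palustris is the root of the tree.
From Saccharomyces_palustris up to that node: 1 branch. From Callithrix_palustris up to the same node: 7 branches. Total: 1 + 7 = 8.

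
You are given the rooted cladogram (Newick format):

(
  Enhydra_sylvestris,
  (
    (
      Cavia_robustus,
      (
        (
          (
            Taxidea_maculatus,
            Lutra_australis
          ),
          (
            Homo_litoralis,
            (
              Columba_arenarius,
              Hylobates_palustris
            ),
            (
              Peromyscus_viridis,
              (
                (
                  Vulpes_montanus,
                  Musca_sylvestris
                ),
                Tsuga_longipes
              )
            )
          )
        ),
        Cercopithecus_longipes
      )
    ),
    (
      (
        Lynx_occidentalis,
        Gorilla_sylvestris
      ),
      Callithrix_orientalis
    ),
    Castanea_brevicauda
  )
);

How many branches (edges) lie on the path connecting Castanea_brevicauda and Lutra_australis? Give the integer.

The MRCA of Castanea_brevicauda and Lutra_australis is the node subtending ((Cavia_robustus,(((Taxidea_maculatus,Lutra_australis),(Homo_litoralis,(Columba_arenarius,Hylobates_palustris),(Peromyscus_viridis,((Vulpes_montanus,Musca_sylvestris),Tsuga_longipes)))),Cercopithecus_longipes)),((Lynx_occidentalis,Gorilla_sylvestris),Callithrix_orientalis),Castanea_brevicauda).
From Castanea_brevicauda up to that node: 1 branch. From Lutra_australis up to the same node: 5 branches. Total: 1 + 5 = 6.

6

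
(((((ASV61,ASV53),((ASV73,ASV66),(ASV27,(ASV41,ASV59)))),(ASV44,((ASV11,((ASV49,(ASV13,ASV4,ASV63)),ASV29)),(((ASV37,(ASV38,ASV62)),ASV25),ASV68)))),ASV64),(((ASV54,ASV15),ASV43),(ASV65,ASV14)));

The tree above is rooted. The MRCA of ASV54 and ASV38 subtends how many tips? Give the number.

The MRCA of ASV54 and ASV38 is the root, so the clade is the entire tree.
That clade contains 25 terminal taxa: ASV11, ASV13, ASV14, ASV15, ASV25, ASV27, ASV29, ASV37, ASV38, ASV4, ASV41, ASV43, ASV44, ASV49, ASV53, ASV54, ASV59, ASV61, ASV62, ASV63, ASV64, ASV65, ASV66, ASV68, ASV73.

25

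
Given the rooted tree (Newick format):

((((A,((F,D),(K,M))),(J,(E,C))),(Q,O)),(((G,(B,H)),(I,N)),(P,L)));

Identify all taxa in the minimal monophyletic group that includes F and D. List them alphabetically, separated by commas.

Tracing F: it sits inside (F,D).
Tracing D: it sits inside (F,D).
The smallest clade enclosing both is (F,D); the answer is its 2 terminal taxa in alphabetical order.

D, F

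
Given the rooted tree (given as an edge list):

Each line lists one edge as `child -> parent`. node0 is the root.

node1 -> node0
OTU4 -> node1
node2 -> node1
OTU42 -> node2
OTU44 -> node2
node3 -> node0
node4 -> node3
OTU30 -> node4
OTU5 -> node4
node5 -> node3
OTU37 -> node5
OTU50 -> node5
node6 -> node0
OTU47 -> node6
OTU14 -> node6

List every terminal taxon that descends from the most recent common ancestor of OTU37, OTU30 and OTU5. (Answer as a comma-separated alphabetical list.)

OTU30, OTU37, OTU5, OTU50

Tracing OTU37: it sits inside (OTU37,OTU50).
Tracing OTU30: it sits inside (OTU30,OTU5).
Tracing OTU5: it sits inside (OTU30,OTU5).
The smallest clade enclosing all 3 is ((OTU30,OTU5),(OTU37,OTU50)); the answer is its 4 terminal taxa in alphabetical order.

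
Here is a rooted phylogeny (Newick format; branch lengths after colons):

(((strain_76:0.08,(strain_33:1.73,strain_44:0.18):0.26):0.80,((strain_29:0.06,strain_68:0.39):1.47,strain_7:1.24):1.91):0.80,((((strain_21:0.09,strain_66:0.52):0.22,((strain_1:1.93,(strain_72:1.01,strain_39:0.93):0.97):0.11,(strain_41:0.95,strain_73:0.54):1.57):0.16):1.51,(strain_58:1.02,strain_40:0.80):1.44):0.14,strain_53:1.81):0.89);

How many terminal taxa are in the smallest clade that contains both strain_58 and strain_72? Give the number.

9

The MRCA of strain_58 and strain_72 is the node subtending (((strain_21,strain_66),((strain_1,(strain_72,strain_39)),(strain_41,strain_73))),(strain_58,strain_40)).
That clade contains 9 terminal taxa: strain_1, strain_21, strain_39, strain_40, strain_41, strain_58, strain_66, strain_72, strain_73.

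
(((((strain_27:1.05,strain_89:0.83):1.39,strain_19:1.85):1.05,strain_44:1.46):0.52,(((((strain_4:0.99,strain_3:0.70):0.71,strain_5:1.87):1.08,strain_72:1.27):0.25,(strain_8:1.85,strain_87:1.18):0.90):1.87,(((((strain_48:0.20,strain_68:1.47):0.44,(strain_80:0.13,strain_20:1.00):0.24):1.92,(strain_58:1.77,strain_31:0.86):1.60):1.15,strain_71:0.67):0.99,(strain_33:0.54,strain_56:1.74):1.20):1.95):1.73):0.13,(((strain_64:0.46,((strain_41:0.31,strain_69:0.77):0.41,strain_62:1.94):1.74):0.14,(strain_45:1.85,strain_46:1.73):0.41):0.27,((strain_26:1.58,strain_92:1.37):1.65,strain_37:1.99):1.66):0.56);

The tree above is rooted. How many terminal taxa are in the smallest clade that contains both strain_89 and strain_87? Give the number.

19

The MRCA of strain_89 and strain_87 is the node subtending ((((strain_27,strain_89),strain_19),strain_44),(((((strain_4,strain_3),strain_5),strain_72),(strain_8,strain_87)),(((((strain_48,strain_68),(strain_80,strain_20)),(strain_58,strain_31)),strain_71),(strain_33,strain_56)))).
That clade contains 19 terminal taxa: strain_19, strain_20, strain_27, strain_3, strain_31, strain_33, strain_4, strain_44, strain_48, strain_5, strain_56, strain_58, strain_68, strain_71, strain_72, strain_8, strain_80, strain_87, strain_89.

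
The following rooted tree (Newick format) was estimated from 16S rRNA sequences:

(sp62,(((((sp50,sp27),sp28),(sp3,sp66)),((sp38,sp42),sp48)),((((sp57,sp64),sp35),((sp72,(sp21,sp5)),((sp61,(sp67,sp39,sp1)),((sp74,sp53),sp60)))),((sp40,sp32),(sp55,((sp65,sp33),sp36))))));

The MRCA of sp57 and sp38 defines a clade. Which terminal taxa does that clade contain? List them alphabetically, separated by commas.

sp1, sp21, sp27, sp28, sp3, sp32, sp33, sp35, sp36, sp38, sp39, sp40, sp42, sp48, sp5, sp50, sp53, sp55, sp57, sp60, sp61, sp64, sp65, sp66, sp67, sp72, sp74

Tracing sp57: it sits inside (sp57,sp64).
Tracing sp38: it sits inside (sp38,sp42).
The smallest clade enclosing both is (((((sp50,sp27),sp28),(sp3,sp66)),((sp38,sp42),sp48)),((((sp57,sp64),sp35),((sp72,(sp21,sp5)),((sp61,(sp67,sp39,sp1)),((sp74,sp53),sp60)))),((sp40,sp32),(sp55,((sp65,sp33),sp36))))); the answer is its 27 terminal taxa in alphabetical order.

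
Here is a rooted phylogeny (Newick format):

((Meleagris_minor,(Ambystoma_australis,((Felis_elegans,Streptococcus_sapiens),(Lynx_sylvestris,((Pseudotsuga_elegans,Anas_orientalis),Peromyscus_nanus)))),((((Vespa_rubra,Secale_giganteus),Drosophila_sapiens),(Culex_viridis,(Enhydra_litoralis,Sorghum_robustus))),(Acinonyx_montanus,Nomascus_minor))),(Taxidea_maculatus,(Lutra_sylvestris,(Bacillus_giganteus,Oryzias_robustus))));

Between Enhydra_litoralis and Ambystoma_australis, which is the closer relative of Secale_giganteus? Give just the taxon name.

The MRCA of Secale_giganteus and Enhydra_litoralis subtends (((Vespa_rubra,Secale_giganteus),Drosophila_sapiens),(Culex_viridis,(Enhydra_litoralis,Sorghum_robustus))) (6 taxa).
The MRCA of Secale_giganteus and Ambystoma_australis subtends (Meleagris_minor,(Ambystoma_australis,((Felis_elegans,Streptococcus_sapiens),(Lynx_sylvestris,((Pseudotsuga_elegans,Anas_orientalis),Peromyscus_nanus)))),((((Vespa_rubra,Secale_giganteus),Drosophila_sapiens),(Culex_viridis,(Enhydra_litoralis,Sorghum_robustus))),(Acinonyx_montanus,Nomascus_minor))) (16 taxa).
The first is nested inside the second, so Secale_giganteus shares a more recent common ancestor with Enhydra_litoralis.

Enhydra_litoralis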